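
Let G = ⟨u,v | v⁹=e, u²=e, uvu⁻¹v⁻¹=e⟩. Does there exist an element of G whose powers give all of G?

|G| = 18. The element uv has order 18 (its powers give 18 distinct elements), so ⟨uv⟩ = G and G is cyclic.

Answer: Yes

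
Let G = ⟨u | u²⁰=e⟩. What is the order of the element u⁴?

Compute successive powers until reaching e:
  (u⁴)¹ = u⁴, (u⁴)² = u⁸, (u⁴)³ = u¹², (u⁴)⁴ = u¹⁶, (u⁴)⁵ = e.
The smallest positive k with (u⁴)ᵏ = e is 5.

Answer: 5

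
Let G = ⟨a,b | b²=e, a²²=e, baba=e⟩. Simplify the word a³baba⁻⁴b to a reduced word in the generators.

Multiply left to right, reducing at each step:
  (a³) · b = a³b
  (a³b) · a = a²b
  (a²b) · b = a²
  (a²) · a⁻⁴ = a²⁰
  (a²⁰) · b = a²⁰b

Answer: a²⁰b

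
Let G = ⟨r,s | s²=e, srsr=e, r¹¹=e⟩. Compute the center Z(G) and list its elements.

An element z ∈ Z(G) iff z commutes with every generator.
For example e is central: e·r = r = r·e; e·s = s = s·e.
Whereas r ∉ Z(G) since r·s = rs ≠ r¹⁰s = s·r.
Checking each of the 22 elements this way gives Z(G) = {e}, of order 1.

Answer: {e}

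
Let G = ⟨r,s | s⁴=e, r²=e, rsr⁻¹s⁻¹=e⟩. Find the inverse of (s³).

The order of (s³) is 4 (smallest k with (s³)ᵏ = e), so (s³)⁻¹ = (s³)³ = s.
Check: (s³) · s → (s³) · s = e, giving e as required.

Answer: s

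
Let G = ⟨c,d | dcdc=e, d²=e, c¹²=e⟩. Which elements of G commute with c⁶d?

⟨c⁶d⟩ ⊆ C_G(c⁶d) since powers of c⁶d commute with c⁶d; so |C_G(c⁶d)| ≥ |⟨c⁶d⟩| = 2.
By orbit–stabilizer, |C_G(c⁶d)| = |G| / |conj. class of c⁶d| = 24 / 6 = 4.
The 4 elements commuting with c⁶d are {e, c⁶, d, c⁶d}.

Answer: {e, c⁶, d, c⁶d}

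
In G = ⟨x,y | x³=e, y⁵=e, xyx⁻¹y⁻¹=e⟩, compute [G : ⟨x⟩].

First find ord(x) by computing successive powers:
  x¹ = x, x² = x², x³ = e.
So |⟨x⟩| = ord(x) = 3. With |G| = 15, by Lagrange [G : ⟨x⟩] = 15/3 = 5.

Answer: 5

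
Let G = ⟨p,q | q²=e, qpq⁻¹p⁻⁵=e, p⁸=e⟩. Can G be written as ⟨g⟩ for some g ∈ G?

Every cyclic group is abelian. But p·q = pq while q·p = p⁵q, so p·q ≠ q·p and G is not abelian. Hence G is not cyclic.

Answer: No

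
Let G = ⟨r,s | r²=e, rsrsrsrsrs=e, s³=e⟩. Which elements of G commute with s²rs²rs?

⟨s²rs²rs⟩ ⊆ C_G(s²rs²rs) since powers of s²rs²rs commute with s²rs²rs; so |C_G(s²rs²rs)| ≥ |⟨s²rs²rs⟩| = 3.
By orbit–stabilizer, |C_G(s²rs²rs)| = |G| / |conj. class of s²rs²rs| = 60 / 20 = 3.
The 3 elements commuting with s²rs²rs are {e, s²rsrs, s²rs²rs}.

Answer: {e, s²rsrs, s²rs²rs}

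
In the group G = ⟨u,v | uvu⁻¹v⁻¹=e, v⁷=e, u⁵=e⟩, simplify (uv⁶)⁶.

Compute successive powers of (uv⁶), reducing at each step:
  (uv⁶)²: (uv⁶) · u = u²v⁶;   (u²v⁶) · v⁶ = u²v⁵
  (uv⁶)³: (u²v⁵) · u = u³v⁵;   (u³v⁵) · v⁶ = u³v⁴
  (uv⁶)⁴: (u³v⁴) · u = u⁴v⁴;   (u⁴v⁴) · v⁶ = u⁴v³
  (uv⁶)⁵: (u⁴v³) · u = v³;   (v³) · v⁶ = v²
  (uv⁶)⁶: (v²) · u = uv²;   (uv²) · v⁶ = uv

Answer: uv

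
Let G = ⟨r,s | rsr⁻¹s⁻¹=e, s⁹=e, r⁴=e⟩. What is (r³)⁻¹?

The order of (r³) is 4 (smallest k with (r³)ᵏ = e), so (r³)⁻¹ = (r³)³ = r.
Check: (r³) · r → (r³) · r = e, giving e as required.

Answer: r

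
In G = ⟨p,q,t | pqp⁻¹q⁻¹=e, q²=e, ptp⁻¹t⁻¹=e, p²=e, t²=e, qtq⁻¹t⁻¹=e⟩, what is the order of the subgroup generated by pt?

|⟨pt⟩| equals the order of pt. Compute successive powers until reaching e:
  (pt)¹ = pt, (pt)² = e.
The smallest positive k with (pt)ᵏ = e is 2, so |⟨pt⟩| = 2.

Answer: 2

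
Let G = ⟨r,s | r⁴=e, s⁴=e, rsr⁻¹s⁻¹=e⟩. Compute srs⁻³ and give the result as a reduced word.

Multiply left to right, reducing at each step:
  s · r = rs
  (rs) · s⁻³ = rs²

Answer: rs²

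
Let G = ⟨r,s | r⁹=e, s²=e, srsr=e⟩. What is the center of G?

An element z ∈ Z(G) iff z commutes with every generator.
For example e is central: e·r = r = r·e; e·s = s = s·e.
Whereas r ∉ Z(G) since r·s = rs ≠ r⁸s = s·r.
Checking each of the 18 elements this way gives Z(G) = {e}, of order 1.

Answer: {e}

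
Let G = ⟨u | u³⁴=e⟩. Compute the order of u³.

Compute successive powers until reaching e:
  (u³)¹ = u³, (u³)² = u⁶, (u³)³ = u⁹, (u³)⁴ = u¹², (u³)⁵ = u¹⁵, (u³)⁶ = u¹⁸, (u³)⁷ = u²¹, (u³)⁸ = u²⁴, (u³)⁹ = u²⁷, (u³)¹⁰ = u³⁰, (u³)¹¹ = u³³, (u³)¹² = u², (u³)¹³ = u⁵, (u³)¹⁴ = u⁸, (u³)¹⁵ = u¹¹, (u³)¹⁶ = u¹⁴, (u³)¹⁷ = u¹⁷, (u³)¹⁸ = u²⁰, (u³)¹⁹ = u²³, (u³)²⁰ = u²⁶, (u³)²¹ = u²⁹, (u³)²² = u³², (u³)²³ = u, (u³)²⁴ = u⁴, (u³)²⁵ = u⁷, (u³)²⁶ = u¹⁰, (u³)²⁷ = u¹³, (u³)²⁸ = u¹⁶, (u³)²⁹ = u¹⁹, (u³)³⁰ = u²², (u³)³¹ = u²⁵, (u³)³² = u²⁸, (u³)³³ = u³¹, (u³)³⁴ = e.
The smallest positive k with (u³)ᵏ = e is 34.

Answer: 34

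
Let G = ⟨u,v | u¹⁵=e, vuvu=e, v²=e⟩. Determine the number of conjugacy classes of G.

The conjugacy classes (representative and size) are:
  [e] (size 1), [u¹⁴] (size 2), [u²] (size 2), [u³] (size 2), [u⁴] (size 2), [u¹⁰] (size 2), [u⁹] (size 2), [u⁷] (size 2), [u¹³v] (size 15).
Class equation: 1 + 2 + 2 + 2 + 2 + 2 + 2 + 2 + 15 = 30 = |G|. So G has 9 conjugacy classes.

Answer: 9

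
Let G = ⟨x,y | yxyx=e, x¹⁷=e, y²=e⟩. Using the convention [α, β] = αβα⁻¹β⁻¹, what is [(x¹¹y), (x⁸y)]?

[(x¹¹y), (x⁸y)] = (x¹¹y)·(x⁸y)·(x¹¹y)⁻¹·(x⁸y)⁻¹.
  (x¹¹y) · (x⁸y) = x³
  (x³) · (x¹¹y) = x¹⁴y
  (x¹⁴y) · (x⁸y) = x⁶

Answer: x⁶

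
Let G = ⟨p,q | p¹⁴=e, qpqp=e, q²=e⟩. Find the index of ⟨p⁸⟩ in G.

First find ord(p⁸) by computing successive powers:
  (p⁸)¹ = p⁸, (p⁸)² = p², (p⁸)³ = p¹⁰, (p⁸)⁴ = p⁴, (p⁸)⁵ = p¹², (p⁸)⁶ = p⁶, (p⁸)⁷ = e.
So |⟨p⁸⟩| = ord(p⁸) = 7. With |G| = 28, by Lagrange [G : ⟨p⁸⟩] = 28/7 = 4.

Answer: 4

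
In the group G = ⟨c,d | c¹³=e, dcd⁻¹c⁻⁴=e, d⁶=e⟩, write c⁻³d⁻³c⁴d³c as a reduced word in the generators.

Multiply left to right, reducing at each step:
  (c¹⁰) · d⁻³ = c¹⁰d³
  (c¹⁰d³) · c⁴ = c⁶d³
  (c⁶d³) · d³ = c⁶
  (c⁶) · c = c⁷

Answer: c⁷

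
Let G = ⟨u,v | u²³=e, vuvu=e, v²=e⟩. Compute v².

Compute successive powers of v, reducing at each step:
  v²: v · v = e

Answer: e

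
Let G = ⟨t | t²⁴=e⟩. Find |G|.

G is generated by a single element, so G is cyclic. The relator gives t²⁴ = e and no smaller power is forced to be e, so the 24 powers {e, t, t², t³, t⁴, t⁵, t⁶, t⁷, t⁸, t⁹, t²², t²³, t²¹, t²⁰, t¹², t¹³, t¹¹, t¹⁰, t¹⁴, t¹⁵, t¹⁶, t¹⁷, t¹⁸, t¹⁹} are distinct. Hence |G| = 24.

Answer: 24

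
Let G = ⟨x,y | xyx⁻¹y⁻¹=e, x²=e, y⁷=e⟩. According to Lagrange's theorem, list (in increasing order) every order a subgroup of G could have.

|G| = 14 = 2 · 7. By Lagrange's theorem the order of any subgroup divides 14; the divisors of 14 are 1, 2, 7, 14.

Answer: 1, 2, 7, 14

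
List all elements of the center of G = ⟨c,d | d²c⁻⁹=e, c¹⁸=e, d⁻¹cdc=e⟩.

An element z ∈ Z(G) iff z commutes with every generator.
For example c⁹ is central: (c⁹)·c = c¹⁰ = c·(c⁹); (c⁹)·d = d⁻¹ = d·(c⁹).
Whereas c ∉ Z(G) since c·d = cd ≠ c⁸d⁻¹ = d·c.
Checking each of the 36 elements this way gives Z(G) = {e, c⁹}, of order 2.

Answer: {e, c⁹}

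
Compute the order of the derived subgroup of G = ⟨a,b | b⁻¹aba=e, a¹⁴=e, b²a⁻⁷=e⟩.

G' = [G, G] is generated by all commutators. The generator-pair commutators are: [a, b] = a².
The subgroup they normally generate is {e, a², a⁴, a⁶, a⁸, a¹⁰, a¹²}, of order 7.
Check: |G/G'| = 28/7 = 4 is the order of the abelianisation.

Answer: 7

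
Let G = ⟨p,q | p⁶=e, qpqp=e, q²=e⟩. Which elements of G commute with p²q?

⟨p²q⟩ ⊆ C_G(p²q) since powers of p²q commute with p²q; so |C_G(p²q)| ≥ |⟨p²q⟩| = 2.
By orbit–stabilizer, |C_G(p²q)| = |G| / |conj. class of p²q| = 12 / 3 = 4.
The 4 elements commuting with p²q are {e, p³, p⁵q, p²q}.

Answer: {e, p³, p⁵q, p²q}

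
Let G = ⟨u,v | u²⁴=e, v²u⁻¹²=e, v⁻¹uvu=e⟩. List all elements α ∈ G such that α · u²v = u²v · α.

⟨u²v⟩ ⊆ C_G(u²v) since powers of u²v commute with u²v; so |C_G(u²v)| ≥ |⟨u²v⟩| = 4.
By orbit–stabilizer, |C_G(u²v)| = |G| / |conj. class of u²v| = 48 / 12 = 4.
The 4 elements commuting with u²v are {e, u¹², u²v, u²v⁻¹}.

Answer: {e, u¹², u²v, u²v⁻¹}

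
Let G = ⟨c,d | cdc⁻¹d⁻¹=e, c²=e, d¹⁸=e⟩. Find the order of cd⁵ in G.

Compute successive powers until reaching e:
  (cd⁵)¹ = cd⁵, (cd⁵)² = d¹⁰, (cd⁵)³ = cd¹⁵, (cd⁵)⁴ = d², (cd⁵)⁵ = cd⁷, (cd⁵)⁶ = d¹², (cd⁵)⁷ = cd¹⁷, (cd⁵)⁸ = d⁴, (cd⁵)⁹ = cd⁹, (cd⁵)¹⁰ = d¹⁴, (cd⁵)¹¹ = cd, (cd⁵)¹² = d⁶, (cd⁵)¹³ = cd¹¹, (cd⁵)¹⁴ = d¹⁶, (cd⁵)¹⁵ = cd³, (cd⁵)¹⁶ = d⁸, (cd⁵)¹⁷ = cd¹³, (cd⁵)¹⁸ = e.
The smallest positive k with (cd⁵)ᵏ = e is 18.

Answer: 18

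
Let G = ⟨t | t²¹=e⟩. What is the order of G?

G is generated by a single element, so G is cyclic. The relator gives t²¹ = e and no smaller power is forced to be e, so the 21 powers {e, t, t², t³, t⁴, t⁵, t⁶, t⁷, t⁸, t⁹, t²⁰, t¹², t¹³, t¹¹, t¹⁰, t¹⁴, t¹⁵, t¹⁶, t¹⁷, t¹⁸, t¹⁹} are distinct. Hence |G| = 21.

Answer: 21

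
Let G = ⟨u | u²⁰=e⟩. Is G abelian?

G has a single generator, so G is cyclic and hence abelian.

Answer: Yes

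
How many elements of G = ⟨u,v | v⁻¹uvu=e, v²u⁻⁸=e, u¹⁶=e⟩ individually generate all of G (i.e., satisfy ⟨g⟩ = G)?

⟨g⟩ = G would require ord(g) = |G| = 32, but the maximum element order in G is 16 < 32. So G is not cyclic and no single element generates it: the count is 0.

Answer: 0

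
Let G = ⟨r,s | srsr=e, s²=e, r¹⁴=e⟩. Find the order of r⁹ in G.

Compute successive powers until reaching e:
  (r⁹)¹ = r⁹, (r⁹)² = r⁴, (r⁹)³ = r¹³, (r⁹)⁴ = r⁸, (r⁹)⁵ = r³, (r⁹)⁶ = r¹², (r⁹)⁷ = r⁷, (r⁹)⁸ = r², (r⁹)⁹ = r¹¹, (r⁹)¹⁰ = r⁶, (r⁹)¹¹ = r, (r⁹)¹² = r¹⁰, (r⁹)¹³ = r⁵, (r⁹)¹⁴ = e.
The smallest positive k with (r⁹)ᵏ = e is 14.

Answer: 14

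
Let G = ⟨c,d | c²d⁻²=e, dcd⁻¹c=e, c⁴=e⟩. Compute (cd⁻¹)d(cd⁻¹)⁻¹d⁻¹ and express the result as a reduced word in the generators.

[(cd⁻¹), d] = (cd⁻¹)·d·(cd⁻¹)⁻¹·d⁻¹.
  (cd⁻¹) · d = c
  c · (cd) = d⁻¹
  (d⁻¹) · (d⁻¹) = c²

Answer: c²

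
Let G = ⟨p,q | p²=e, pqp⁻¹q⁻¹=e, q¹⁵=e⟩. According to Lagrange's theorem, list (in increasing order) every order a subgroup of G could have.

|G| = 30 = 2 · 3 · 5. By Lagrange's theorem the order of any subgroup divides 30; the divisors of 30 are 1, 2, 3, 5, 6, 10, 15, 30.

Answer: 1, 2, 3, 5, 6, 10, 15, 30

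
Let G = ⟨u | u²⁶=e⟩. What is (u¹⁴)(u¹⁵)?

Compute (u¹⁴) · (u¹⁵) by multiplying left to right and reducing via the relations at each step:
  (u¹⁴) · u¹⁵ = u³

Answer: u³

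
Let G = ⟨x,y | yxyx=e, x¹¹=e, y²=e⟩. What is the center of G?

An element z ∈ Z(G) iff z commutes with every generator.
For example e is central: e·x = x = x·e; e·y = y = y·e.
Whereas x ∉ Z(G) since x·y = xy ≠ x¹⁰y = y·x.
Checking each of the 22 elements this way gives Z(G) = {e}, of order 1.

Answer: {e}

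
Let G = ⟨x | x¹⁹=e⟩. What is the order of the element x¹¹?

Compute successive powers until reaching e:
  (x¹¹)¹ = x¹¹, (x¹¹)² = x³, (x¹¹)³ = x¹⁴, (x¹¹)⁴ = x⁶, (x¹¹)⁵ = x¹⁷, (x¹¹)⁶ = x⁹, (x¹¹)⁷ = x, (x¹¹)⁸ = x¹², (x¹¹)⁹ = x⁴, (x¹¹)¹⁰ = x¹⁵, (x¹¹)¹¹ = x⁷, (x¹¹)¹² = x¹⁸, (x¹¹)¹³ = x¹⁰, (x¹¹)¹⁴ = x², (x¹¹)¹⁵ = x¹³, (x¹¹)¹⁶ = x⁵, (x¹¹)¹⁷ = x¹⁶, (x¹¹)¹⁸ = x⁸, (x¹¹)¹⁹ = e.
The smallest positive k with (x¹¹)ᵏ = e is 19.

Answer: 19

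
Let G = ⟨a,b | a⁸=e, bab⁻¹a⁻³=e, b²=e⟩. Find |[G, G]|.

G' = [G, G] is generated by all commutators. The generator-pair commutators are: [a, b] = a⁶.
The subgroup they normally generate is {e, a², a⁴, a⁶}, of order 4.
Check: |G/G'| = 16/4 = 4 is the order of the abelianisation.

Answer: 4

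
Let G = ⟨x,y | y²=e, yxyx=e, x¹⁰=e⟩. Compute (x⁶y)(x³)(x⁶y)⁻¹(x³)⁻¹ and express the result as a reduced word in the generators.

[(x⁶y), (x³)] = (x⁶y)·(x³)·(x⁶y)⁻¹·(x³)⁻¹.
  (x⁶y) · (x³) = x³y
  (x³y) · (x⁶y) = x⁷
  (x⁷) · (x⁷) = x⁴

Answer: x⁴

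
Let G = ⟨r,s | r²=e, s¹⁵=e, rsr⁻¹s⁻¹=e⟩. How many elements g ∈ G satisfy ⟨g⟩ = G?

G is cyclic of order 30. An element generates G iff its order is 30, and a cyclic group of order 30 has exactly φ(30) = 8 such elements.

Answer: 8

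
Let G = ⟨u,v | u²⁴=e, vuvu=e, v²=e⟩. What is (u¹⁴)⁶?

Compute successive powers of (u¹⁴), reducing at each step:
  (u¹⁴)²: (u¹⁴) · u¹⁴ = u⁴
  (u¹⁴)³: (u⁴) · u¹⁴ = u¹⁸
  (u¹⁴)⁴: (u¹⁸) · u¹⁴ = u⁸
  (u¹⁴)⁵: (u⁸) · u¹⁴ = u²²
  (u¹⁴)⁶: (u²²) · u¹⁴ = u¹²

Answer: u¹²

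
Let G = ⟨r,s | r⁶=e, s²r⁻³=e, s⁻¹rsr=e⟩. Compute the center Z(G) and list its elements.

An element z ∈ Z(G) iff z commutes with every generator.
For example r³ is central: (r³)·r = r⁴ = r·(r³); (r³)·s = s⁻¹ = s·(r³).
Whereas r ∉ Z(G) since r·s = rs ≠ r²s⁻¹ = s·r.
Checking each of the 12 elements this way gives Z(G) = {e, r³}, of order 2.

Answer: {e, r³}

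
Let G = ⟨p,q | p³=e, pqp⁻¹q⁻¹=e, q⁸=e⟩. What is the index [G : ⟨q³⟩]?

First find ord(q³) by computing successive powers:
  (q³)¹ = q³, (q³)² = q⁶, (q³)³ = q, (q³)⁴ = q⁴, (q³)⁵ = q⁷, (q³)⁶ = q², (q³)⁷ = q⁵, (q³)⁸ = e.
So |⟨q³⟩| = ord(q³) = 8. With |G| = 24, by Lagrange [G : ⟨q³⟩] = 24/8 = 3.

Answer: 3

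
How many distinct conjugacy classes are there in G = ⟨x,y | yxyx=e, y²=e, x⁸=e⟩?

The conjugacy classes (representative and size) are:
  [e] (size 1), [x] (size 2), [x⁶] (size 2), [x³] (size 2), [x⁴] (size 1), [y] (size 4), [x⁵y] (size 4).
Class equation: 1 + 2 + 2 + 2 + 1 + 4 + 4 = 16 = |G|. So G has 7 conjugacy classes.

Answer: 7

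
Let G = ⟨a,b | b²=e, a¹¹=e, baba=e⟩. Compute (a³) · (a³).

Compute (a³) · (a³) by multiplying left to right and reducing via the relations at each step:
  (a³) · a³ = a⁶

Answer: a⁶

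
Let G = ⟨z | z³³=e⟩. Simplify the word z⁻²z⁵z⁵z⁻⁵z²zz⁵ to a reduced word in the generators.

Multiply left to right, reducing at each step:
  (z³¹) · z⁵ = z³
  (z³) · z⁵ = z⁸
  (z⁸) · z⁻⁵ = z³
  (z³) · z² = z⁵
  (z⁵) · z = z⁶
  (z⁶) · z⁵ = z¹¹

Answer: z¹¹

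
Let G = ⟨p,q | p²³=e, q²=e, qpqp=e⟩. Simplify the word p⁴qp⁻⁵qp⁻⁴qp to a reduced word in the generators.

Multiply left to right, reducing at each step:
  (p⁴) · q = p⁴q
  (p⁴q) · p⁻⁵ = p⁹q
  (p⁹q) · q = p⁹
  (p⁹) · p⁻⁴ = p⁵
  (p⁵) · q = p⁵q
  (p⁵q) · p = p⁴q

Answer: p⁴q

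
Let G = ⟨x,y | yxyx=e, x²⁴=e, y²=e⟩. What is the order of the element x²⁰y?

Compute successive powers until reaching e:
  (x²⁰y)¹ = x²⁰y, (x²⁰y)² = e.
The smallest positive k with (x²⁰y)ᵏ = e is 2.

Answer: 2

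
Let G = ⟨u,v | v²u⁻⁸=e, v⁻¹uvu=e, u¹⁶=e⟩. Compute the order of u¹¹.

Compute successive powers until reaching e:
  (u¹¹)¹ = u¹¹, (u¹¹)² = u⁶, (u¹¹)³ = u, (u¹¹)⁴ = u¹², (u¹¹)⁵ = u⁷, (u¹¹)⁶ = u², (u¹¹)⁷ = u¹³, (u¹¹)⁸ = u⁸, (u¹¹)⁹ = u³, (u¹¹)¹⁰ = u¹⁴, (u¹¹)¹¹ = u⁹, (u¹¹)¹² = u⁴, (u¹¹)¹³ = u¹⁵, (u¹¹)¹⁴ = u¹⁰, (u¹¹)¹⁵ = u⁵, (u¹¹)¹⁶ = e.
The smallest positive k with (u¹¹)ᵏ = e is 16.

Answer: 16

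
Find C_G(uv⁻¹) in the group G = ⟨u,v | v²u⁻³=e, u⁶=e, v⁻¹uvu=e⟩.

⟨uv⁻¹⟩ ⊆ C_G(uv⁻¹) since powers of uv⁻¹ commute with uv⁻¹; so |C_G(uv⁻¹)| ≥ |⟨uv⁻¹⟩| = 4.
By orbit–stabilizer, |C_G(uv⁻¹)| = |G| / |conj. class of uv⁻¹| = 12 / 3 = 4.
The 4 elements commuting with uv⁻¹ are {e, u³, uv, uv⁻¹}.

Answer: {e, u³, uv, uv⁻¹}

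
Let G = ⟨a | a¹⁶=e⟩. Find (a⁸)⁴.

Compute successive powers of (a⁸), reducing at each step:
  (a⁸)²: (a⁸) · a⁸ = e
  (a⁸)³: e · a⁸ = a⁸
  (a⁸)⁴: (a⁸) · a⁸ = e

Answer: e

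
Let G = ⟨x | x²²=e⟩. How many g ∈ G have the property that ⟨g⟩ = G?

G is cyclic of order 22. An element generates G iff its order is 22, and a cyclic group of order 22 has exactly φ(22) = 10 such elements.

Answer: 10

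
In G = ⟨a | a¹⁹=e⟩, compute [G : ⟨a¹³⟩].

First find ord(a¹³) by computing successive powers:
  (a¹³)¹ = a¹³, (a¹³)² = a⁷, (a¹³)³ = a, (a¹³)⁴ = a¹⁴, (a¹³)⁵ = a⁸, (a¹³)⁶ = a², (a¹³)⁷ = a¹⁵, (a¹³)⁸ = a⁹, (a¹³)⁹ = a³, (a¹³)¹⁰ = a¹⁶, (a¹³)¹¹ = a¹⁰, (a¹³)¹² = a⁴, (a¹³)¹³ = a¹⁷, (a¹³)¹⁴ = a¹¹, (a¹³)¹⁵ = a⁵, (a¹³)¹⁶ = a¹⁸, (a¹³)¹⁷ = a¹², (a¹³)¹⁸ = a⁶, (a¹³)¹⁹ = e.
So |⟨a¹³⟩| = ord(a¹³) = 19. With |G| = 19, by Lagrange [G : ⟨a¹³⟩] = 19/19 = 1.

Answer: 1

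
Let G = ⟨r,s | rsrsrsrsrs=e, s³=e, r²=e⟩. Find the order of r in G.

Compute successive powers until reaching e:
  r¹ = r, r² = e.
The smallest positive k with rᵏ = e is 2.

Answer: 2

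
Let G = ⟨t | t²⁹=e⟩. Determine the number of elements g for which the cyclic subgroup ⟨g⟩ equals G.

G is cyclic of order 29. An element generates G iff its order is 29, and a cyclic group of order 29 has exactly φ(29) = 28 such elements.

Answer: 28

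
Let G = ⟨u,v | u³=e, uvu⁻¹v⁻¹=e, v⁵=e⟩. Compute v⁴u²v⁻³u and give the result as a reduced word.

Multiply left to right, reducing at each step:
  (v⁴) · u² = u²v⁴
  (u²v⁴) · v⁻³ = u²v
  (u²v) · u = v

Answer: v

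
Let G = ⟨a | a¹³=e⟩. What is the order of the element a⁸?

Compute successive powers until reaching e:
  (a⁸)¹ = a⁸, (a⁸)² = a³, (a⁸)³ = a¹¹, (a⁸)⁴ = a⁶, (a⁸)⁵ = a, (a⁸)⁶ = a⁹, (a⁸)⁷ = a⁴, (a⁸)⁸ = a¹², (a⁸)⁹ = a⁷, (a⁸)¹⁰ = a², (a⁸)¹¹ = a¹⁰, (a⁸)¹² = a⁵, (a⁸)¹³ = e.
The smallest positive k with (a⁸)ᵏ = e is 13.

Answer: 13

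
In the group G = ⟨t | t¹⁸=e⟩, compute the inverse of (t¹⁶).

The order of (t¹⁶) is 9 (smallest k with (t¹⁶)ᵏ = e), so (t¹⁶)⁻¹ = (t¹⁶)⁸ = t².
Check: (t¹⁶) · (t²) → (t¹⁶) · t² = e, giving e as required.

Answer: t²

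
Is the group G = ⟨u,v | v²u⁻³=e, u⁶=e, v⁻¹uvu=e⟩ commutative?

u·v = uv but v·u = u²v⁻¹, so u·v ≠ v·u and G is not abelian.

Answer: No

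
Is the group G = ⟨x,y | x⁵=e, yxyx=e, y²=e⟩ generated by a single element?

Every cyclic group is abelian. But x·y = xy while y·x = x⁴y, so x·y ≠ y·x and G is not abelian. Hence G is not cyclic.

Answer: No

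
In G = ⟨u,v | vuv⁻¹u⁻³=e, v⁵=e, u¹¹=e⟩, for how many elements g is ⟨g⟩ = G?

⟨g⟩ = G would require ord(g) = |G| = 55, but the maximum element order in G is 11 < 55. So G is not cyclic and no single element generates it: the count is 0.

Answer: 0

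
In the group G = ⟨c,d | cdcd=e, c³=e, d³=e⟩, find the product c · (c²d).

Compute c · (c²d) by multiplying left to right and reducing via the relations at each step:
  c · c² = e
  e · d = d

Answer: d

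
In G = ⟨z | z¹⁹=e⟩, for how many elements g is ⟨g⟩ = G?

G is cyclic of order 19. An element generates G iff its order is 19, and a cyclic group of order 19 has exactly φ(19) = 18 such elements.

Answer: 18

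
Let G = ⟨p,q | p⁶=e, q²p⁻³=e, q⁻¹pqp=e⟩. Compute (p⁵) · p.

Compute (p⁵) · p by multiplying left to right and reducing via the relations at each step:
  (p⁵) · p = e

Answer: e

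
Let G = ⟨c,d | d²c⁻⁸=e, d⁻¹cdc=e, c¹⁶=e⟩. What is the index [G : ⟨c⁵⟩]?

First find ord(c⁵) by computing successive powers:
  (c⁵)¹ = c⁵, (c⁵)² = c¹⁰, (c⁵)³ = c¹⁵, (c⁵)⁴ = c⁴, (c⁵)⁵ = c⁹, (c⁵)⁶ = c¹⁴, (c⁵)⁷ = c³, (c⁵)⁸ = c⁸, (c⁵)⁹ = c¹³, (c⁵)¹⁰ = c², (c⁵)¹¹ = c⁷, (c⁵)¹² = c¹², (c⁵)¹³ = c, (c⁵)¹⁴ = c⁶, (c⁵)¹⁵ = c¹¹, (c⁵)¹⁶ = e.
So |⟨c⁵⟩| = ord(c⁵) = 16. With |G| = 32, by Lagrange [G : ⟨c⁵⟩] = 32/16 = 2.

Answer: 2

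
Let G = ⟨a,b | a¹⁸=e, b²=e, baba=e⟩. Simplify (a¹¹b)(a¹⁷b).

Compute (a¹¹b) · (a¹⁷b) by multiplying left to right and reducing via the relations at each step:
  (a¹¹b) · a¹⁷ = a¹²b
  (a¹²b) · b = a¹²

Answer: a¹²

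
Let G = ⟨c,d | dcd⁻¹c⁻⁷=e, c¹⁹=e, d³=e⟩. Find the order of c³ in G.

Compute successive powers until reaching e:
  (c³)¹ = c³, (c³)² = c⁶, (c³)³ = c⁹, (c³)⁴ = c¹², (c³)⁵ = c¹⁵, (c³)⁶ = c¹⁸, (c³)⁷ = c², (c³)⁸ = c⁵, (c³)⁹ = c⁸, (c³)¹⁰ = c¹¹, (c³)¹¹ = c¹⁴, (c³)¹² = c¹⁷, (c³)¹³ = c, (c³)¹⁴ = c⁴, (c³)¹⁵ = c⁷, (c³)¹⁶ = c¹⁰, (c³)¹⁷ = c¹³, (c³)¹⁸ = c¹⁶, (c³)¹⁹ = e.
The smallest positive k with (c³)ᵏ = e is 19.

Answer: 19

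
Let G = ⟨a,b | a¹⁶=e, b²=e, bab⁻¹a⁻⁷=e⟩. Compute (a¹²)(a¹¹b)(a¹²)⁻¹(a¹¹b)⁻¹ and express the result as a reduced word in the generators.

[(a¹²), (a¹¹b)] = (a¹²)·(a¹¹b)·(a¹²)⁻¹·(a¹¹b)⁻¹.
  (a¹²) · (a¹¹b) = a⁷b
  (a⁷b) · (a⁴) = a³b
  (a³b) · (a³b) = a⁸

Answer: a⁸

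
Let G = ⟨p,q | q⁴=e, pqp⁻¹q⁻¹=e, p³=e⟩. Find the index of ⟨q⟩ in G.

First find ord(q) by computing successive powers:
  q¹ = q, q² = q², q³ = q³, q⁴ = e.
So |⟨q⟩| = ord(q) = 4. With |G| = 12, by Lagrange [G : ⟨q⟩] = 12/4 = 3.

Answer: 3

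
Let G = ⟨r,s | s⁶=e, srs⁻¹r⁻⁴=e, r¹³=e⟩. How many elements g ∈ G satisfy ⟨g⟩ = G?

⟨g⟩ = G would require ord(g) = |G| = 78, but the maximum element order in G is 13 < 78. So G is not cyclic and no single element generates it: the count is 0.

Answer: 0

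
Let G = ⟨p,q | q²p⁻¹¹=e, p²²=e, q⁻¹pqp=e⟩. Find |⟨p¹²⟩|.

|⟨p¹²⟩| equals the order of p¹². Compute successive powers until reaching e:
  (p¹²)¹ = p¹², (p¹²)² = p², (p¹²)³ = p¹⁴, (p¹²)⁴ = p⁴, (p¹²)⁵ = p¹⁶, (p¹²)⁶ = p⁶, (p¹²)⁷ = p¹⁸, (p¹²)⁸ = p⁸, (p¹²)⁹ = p²⁰, (p¹²)¹⁰ = p¹⁰, (p¹²)¹¹ = e.
The smallest positive k with (p¹²)ᵏ = e is 11, so |⟨p¹²⟩| = 11.

Answer: 11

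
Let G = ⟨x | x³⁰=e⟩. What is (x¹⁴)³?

Compute successive powers of (x¹⁴), reducing at each step:
  (x¹⁴)²: (x¹⁴) · x¹⁴ = x²⁸
  (x¹⁴)³: (x²⁸) · x¹⁴ = x¹²

Answer: x¹²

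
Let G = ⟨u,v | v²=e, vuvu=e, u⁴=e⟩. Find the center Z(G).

An element z ∈ Z(G) iff z commutes with every generator.
For example u² is central: (u²)·u = u³ = u·(u²); (u²)·v = u²v = v·(u²).
Whereas u ∉ Z(G) since u·v = uv ≠ u³v = v·u.
Checking each of the 8 elements this way gives Z(G) = {e, u²}, of order 2.

Answer: {e, u²}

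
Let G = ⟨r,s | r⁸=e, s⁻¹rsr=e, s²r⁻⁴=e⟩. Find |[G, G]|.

G' = [G, G] is generated by all commutators. The generator-pair commutators are: [r, s] = r².
The subgroup they normally generate is {e, r², r⁴, r⁶}, of order 4.
Check: |G/G'| = 16/4 = 4 is the order of the abelianisation.

Answer: 4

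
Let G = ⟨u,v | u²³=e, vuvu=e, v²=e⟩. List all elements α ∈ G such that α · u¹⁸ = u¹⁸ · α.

⟨u¹⁸⟩ ⊆ C_G(u¹⁸) since powers of u¹⁸ commute with u¹⁸; so |C_G(u¹⁸)| ≥ |⟨u¹⁸⟩| = 23.
By orbit–stabilizer, |C_G(u¹⁸)| = |G| / |conj. class of u¹⁸| = 46 / 2 = 23.
The 23 elements commuting with u¹⁸ are {e, u, u², u³, u⁴, u⁵, u⁶, u⁷, u⁸, u⁹, u¹⁰, u¹¹, u¹², u¹³, u¹⁴, u¹⁵, u¹⁶, u¹⁷, u¹⁸, u¹⁹, u²⁰, u²¹, u²²}.

Answer: {e, u, u², u³, u⁴, u⁵, u⁶, u⁷, u⁸, u⁹, u¹⁰, u¹¹, u¹², u¹³, u¹⁴, u¹⁵, u¹⁶, u¹⁷, u¹⁸, u¹⁹, u²⁰, u²¹, u²²}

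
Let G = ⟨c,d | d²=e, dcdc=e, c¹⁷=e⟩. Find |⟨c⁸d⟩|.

|⟨c⁸d⟩| equals the order of c⁸d. Compute successive powers until reaching e:
  (c⁸d)¹ = c⁸d, (c⁸d)² = e.
The smallest positive k with (c⁸d)ᵏ = e is 2, so |⟨c⁸d⟩| = 2.

Answer: 2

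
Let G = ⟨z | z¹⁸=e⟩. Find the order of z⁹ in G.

Compute successive powers until reaching e:
  (z⁹)¹ = z⁹, (z⁹)² = e.
The smallest positive k with (z⁹)ᵏ = e is 2.

Answer: 2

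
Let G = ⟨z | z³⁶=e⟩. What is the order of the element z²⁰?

Compute successive powers until reaching e:
  (z²⁰)¹ = z²⁰, (z²⁰)² = z⁴, (z²⁰)³ = z²⁴, (z²⁰)⁴ = z⁸, (z²⁰)⁵ = z²⁸, (z²⁰)⁶ = z¹², (z²⁰)⁷ = z³², (z²⁰)⁸ = z¹⁶, (z²⁰)⁹ = e.
The smallest positive k with (z²⁰)ᵏ = e is 9.

Answer: 9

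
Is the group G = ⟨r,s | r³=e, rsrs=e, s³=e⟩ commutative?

r·s = rs but s·r = r²s², so r·s ≠ s·r and G is not abelian.

Answer: No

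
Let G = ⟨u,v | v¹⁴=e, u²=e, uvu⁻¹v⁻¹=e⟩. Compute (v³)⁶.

Compute successive powers of (v³), reducing at each step:
  (v³)²: (v³) · v³ = v⁶
  (v³)³: (v⁶) · v³ = v⁹
  (v³)⁴: (v⁹) · v³ = v¹²
  (v³)⁵: (v¹²) · v³ = v
  (v³)⁶: v · v³ = v⁴

Answer: v⁴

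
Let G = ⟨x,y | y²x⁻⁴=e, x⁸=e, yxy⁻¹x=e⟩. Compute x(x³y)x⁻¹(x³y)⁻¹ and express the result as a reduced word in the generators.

[x, (x³y)] = x·(x³y)·x⁻¹·(x³y)⁻¹.
  x · (x³y) = y⁻¹
  (y⁻¹) · (x⁷) = xy⁻¹
  (xy⁻¹) · (x³y⁻¹) = x²

Answer: x²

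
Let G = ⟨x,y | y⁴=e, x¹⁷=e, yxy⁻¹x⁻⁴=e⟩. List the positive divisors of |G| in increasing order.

|G| = 68 = 2² · 17. By Lagrange's theorem the order of any subgroup divides 68; the divisors of 68 are 1, 2, 4, 17, 34, 68.

Answer: 1, 2, 4, 17, 34, 68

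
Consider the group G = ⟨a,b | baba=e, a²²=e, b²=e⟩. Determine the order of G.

Enumerate words in the generators, reducing via the relations: the distinct elements are
  {a, b, e, ab, a², a³, a⁴, a⁵, a⁶, a⁷, a⁸, a⁹, a²b, a²¹, a²⁰, a³b, a¹², a¹³, a¹¹, a¹⁰, a¹⁴, a¹⁵, a¹⁶, a¹⁷, a¹⁸, a¹⁹, a⁴b, a⁵b, a⁶b, a⁷b, a⁸b, a⁹b, a²¹b, a²⁰b, a¹²b, a¹³b, a¹¹b, a¹⁰b, a¹⁴b, a¹⁵b, a¹⁶b, a¹⁷b, a¹⁸b, a¹⁹b}.
No further products give new elements, so |G| = 44.

Answer: 44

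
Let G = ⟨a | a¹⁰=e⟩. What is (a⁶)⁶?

Compute successive powers of (a⁶), reducing at each step:
  (a⁶)²: (a⁶) · a⁶ = a²
  (a⁶)³: (a²) · a⁶ = a⁸
  (a⁶)⁴: (a⁸) · a⁶ = a⁴
  (a⁶)⁵: (a⁴) · a⁶ = e
  (a⁶)⁶: e · a⁶ = a⁶

Answer: a⁶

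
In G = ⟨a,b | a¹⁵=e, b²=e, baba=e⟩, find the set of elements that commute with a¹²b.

⟨a¹²b⟩ ⊆ C_G(a¹²b) since powers of a¹²b commute with a¹²b; so |C_G(a¹²b)| ≥ |⟨a¹²b⟩| = 2.
By orbit–stabilizer, |C_G(a¹²b)| = |G| / |conj. class of a¹²b| = 30 / 15 = 2.
The 2 elements commuting with a¹²b are {e, a¹²b}.

Answer: {e, a¹²b}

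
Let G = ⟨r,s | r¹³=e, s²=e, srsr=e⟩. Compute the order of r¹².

Compute successive powers until reaching e:
  (r¹²)¹ = r¹², (r¹²)² = r¹¹, (r¹²)³ = r¹⁰, (r¹²)⁴ = r⁹, (r¹²)⁵ = r⁸, (r¹²)⁶ = r⁷, (r¹²)⁷ = r⁶, (r¹²)⁸ = r⁵, (r¹²)⁹ = r⁴, (r¹²)¹⁰ = r³, (r¹²)¹¹ = r², (r¹²)¹² = r, (r¹²)¹³ = e.
The smallest positive k with (r¹²)ᵏ = e is 13.

Answer: 13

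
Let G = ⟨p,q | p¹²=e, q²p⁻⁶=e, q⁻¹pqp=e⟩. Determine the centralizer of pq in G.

⟨pq⟩ ⊆ C_G(pq) since powers of pq commute with pq; so |C_G(pq)| ≥ |⟨pq⟩| = 4.
By orbit–stabilizer, |C_G(pq)| = |G| / |conj. class of pq| = 24 / 6 = 4.
The 4 elements commuting with pq are {e, p⁶, pq, pq⁻¹}.

Answer: {e, p⁶, pq, pq⁻¹}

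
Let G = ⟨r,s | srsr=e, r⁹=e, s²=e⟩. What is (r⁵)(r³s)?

Compute (r⁵) · (r³s) by multiplying left to right and reducing via the relations at each step:
  (r⁵) · r³ = r⁸
  (r⁸) · s = r⁸s

Answer: r⁸s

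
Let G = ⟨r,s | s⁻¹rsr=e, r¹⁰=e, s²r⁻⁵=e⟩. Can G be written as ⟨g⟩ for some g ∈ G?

Every cyclic group is abelian. But r·s = rs while s·r = r⁴s⁻¹, so r·s ≠ s·r and G is not abelian. Hence G is not cyclic.

Answer: No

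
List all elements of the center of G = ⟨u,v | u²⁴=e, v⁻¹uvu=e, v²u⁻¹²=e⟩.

An element z ∈ Z(G) iff z commutes with every generator.
For example u¹² is central: (u¹²)·u = u¹³ = u·(u¹²); (u¹²)·v = v⁻¹ = v·(u¹²).
Whereas u ∉ Z(G) since u·v = uv ≠ u¹¹v⁻¹ = v·u.
Checking each of the 48 elements this way gives Z(G) = {e, u¹²}, of order 2.

Answer: {e, u¹²}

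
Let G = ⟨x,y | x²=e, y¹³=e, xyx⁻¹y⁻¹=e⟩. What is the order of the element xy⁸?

Compute successive powers until reaching e:
  (xy⁸)¹ = xy⁸, (xy⁸)² = y³, (xy⁸)³ = xy¹¹, (xy⁸)⁴ = y⁶, (xy⁸)⁵ = xy, (xy⁸)⁶ = y⁹, (xy⁸)⁷ = xy⁴, (xy⁸)⁸ = y¹², (xy⁸)⁹ = xy⁷, (xy⁸)¹⁰ = y², (xy⁸)¹¹ = xy¹⁰, (xy⁸)¹² = y⁵, (xy⁸)¹³ = x, (xy⁸)¹⁴ = y⁸, (xy⁸)¹⁵ = xy³, (xy⁸)¹⁶ = y¹¹, (xy⁸)¹⁷ = xy⁶, (xy⁸)¹⁸ = y, (xy⁸)¹⁹ = xy⁹, (xy⁸)²⁰ = y⁴, (xy⁸)²¹ = xy¹², (xy⁸)²² = y⁷, (xy⁸)²³ = xy², (xy⁸)²⁴ = y¹⁰, (xy⁸)²⁵ = xy⁵, (xy⁸)²⁶ = e.
The smallest positive k with (xy⁸)ᵏ = e is 26.

Answer: 26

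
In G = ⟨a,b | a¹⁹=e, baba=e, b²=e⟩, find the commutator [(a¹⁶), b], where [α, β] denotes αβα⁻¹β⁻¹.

[(a¹⁶), b] = (a¹⁶)·b·(a¹⁶)⁻¹·b⁻¹.
  (a¹⁶) · b = a¹⁶b
  (a¹⁶b) · (a³) = a¹³b
  (a¹³b) · b = a¹³

Answer: a¹³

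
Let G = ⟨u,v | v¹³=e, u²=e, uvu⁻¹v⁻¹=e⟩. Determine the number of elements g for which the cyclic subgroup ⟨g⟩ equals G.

G is cyclic of order 26. An element generates G iff its order is 26, and a cyclic group of order 26 has exactly φ(26) = 12 such elements.

Answer: 12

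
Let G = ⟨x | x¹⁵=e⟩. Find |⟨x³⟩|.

|⟨x³⟩| equals the order of x³. Compute successive powers until reaching e:
  (x³)¹ = x³, (x³)² = x⁶, (x³)³ = x⁹, (x³)⁴ = x¹², (x³)⁵ = e.
The smallest positive k with (x³)ᵏ = e is 5, so |⟨x³⟩| = 5.

Answer: 5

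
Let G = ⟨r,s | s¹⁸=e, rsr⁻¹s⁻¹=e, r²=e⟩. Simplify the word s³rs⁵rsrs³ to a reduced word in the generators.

Multiply left to right, reducing at each step:
  (s³) · r = rs³
  (rs³) · s⁵ = rs⁸
  (rs⁸) · r = s⁸
  (s⁸) · s = s⁹
  (s⁹) · r = rs⁹
  (rs⁹) · s³ = rs¹²

Answer: rs¹²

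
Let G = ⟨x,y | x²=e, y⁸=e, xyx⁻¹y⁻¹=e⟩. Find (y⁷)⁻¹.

The order of (y⁷) is 8 (smallest k with (y⁷)ᵏ = e), so (y⁷)⁻¹ = (y⁷)⁷ = y.
Check: (y⁷) · y → (y⁷) · y = e, giving e as required.

Answer: y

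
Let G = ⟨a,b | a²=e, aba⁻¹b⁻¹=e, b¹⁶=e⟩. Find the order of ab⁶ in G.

Compute successive powers until reaching e:
  (ab⁶)¹ = ab⁶, (ab⁶)² = b¹², (ab⁶)³ = ab², (ab⁶)⁴ = b⁸, (ab⁶)⁵ = ab¹⁴, (ab⁶)⁶ = b⁴, (ab⁶)⁷ = ab¹⁰, (ab⁶)⁸ = e.
The smallest positive k with (ab⁶)ᵏ = e is 8.

Answer: 8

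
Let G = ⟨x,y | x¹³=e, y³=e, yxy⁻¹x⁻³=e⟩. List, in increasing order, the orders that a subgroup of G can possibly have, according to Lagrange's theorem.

|G| = 39 = 3 · 13. By Lagrange's theorem the order of any subgroup divides 39; the divisors of 39 are 1, 3, 13, 39.

Answer: 1, 3, 13, 39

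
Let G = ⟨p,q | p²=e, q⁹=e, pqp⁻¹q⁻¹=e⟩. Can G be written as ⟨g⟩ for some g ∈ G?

|G| = 18. The element pq has order 18 (its powers give 18 distinct elements), so ⟨pq⟩ = G and G is cyclic.

Answer: Yes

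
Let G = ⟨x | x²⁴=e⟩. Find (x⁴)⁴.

Compute successive powers of (x⁴), reducing at each step:
  (x⁴)²: (x⁴) · x⁴ = x⁸
  (x⁴)³: (x⁸) · x⁴ = x¹²
  (x⁴)⁴: (x¹²) · x⁴ = x¹⁶

Answer: x¹⁶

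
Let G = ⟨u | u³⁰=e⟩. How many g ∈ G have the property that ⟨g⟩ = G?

G is cyclic of order 30. An element generates G iff its order is 30, and a cyclic group of order 30 has exactly φ(30) = 8 such elements.

Answer: 8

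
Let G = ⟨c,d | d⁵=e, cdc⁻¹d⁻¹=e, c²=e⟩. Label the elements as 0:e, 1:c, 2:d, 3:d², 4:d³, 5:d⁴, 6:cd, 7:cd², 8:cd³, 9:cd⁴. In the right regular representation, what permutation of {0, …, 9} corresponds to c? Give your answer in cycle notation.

(0 1)(2 6)(3 7)(4 8)(5 9)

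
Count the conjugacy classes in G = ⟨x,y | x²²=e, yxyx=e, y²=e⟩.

The conjugacy classes (representative and size) are:
  [e] (size 1), [x] (size 2), [x²] (size 2), [x¹⁹] (size 2), [x⁴] (size 2), [x⁵] (size 2), [x⁶] (size 2), [x⁷] (size 2), [x⁸] (size 2), [x¹³] (size 2), [x¹⁰] (size 2), [x¹¹] (size 1), [x⁶y] (size 11), [xy] (size 11).
Class equation: 1 + 2 + 2 + 2 + 2 + 2 + 2 + 2 + 2 + 2 + 2 + 1 + 11 + 11 = 44 = |G|. So G has 14 conjugacy classes.

Answer: 14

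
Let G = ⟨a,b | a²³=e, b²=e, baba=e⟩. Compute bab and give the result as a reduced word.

Multiply left to right, reducing at each step:
  b · a = a²²b
  (a²²b) · b = a²²

Answer: a²²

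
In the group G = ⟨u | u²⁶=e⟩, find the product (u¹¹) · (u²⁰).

Compute (u¹¹) · (u²⁰) by multiplying left to right and reducing via the relations at each step:
  (u¹¹) · u²⁰ = u⁵

Answer: u⁵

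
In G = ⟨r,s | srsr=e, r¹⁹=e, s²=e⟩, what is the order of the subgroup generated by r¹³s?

|⟨r¹³s⟩| equals the order of r¹³s. Compute successive powers until reaching e:
  (r¹³s)¹ = r¹³s, (r¹³s)² = e.
The smallest positive k with (r¹³s)ᵏ = e is 2, so |⟨r¹³s⟩| = 2.

Answer: 2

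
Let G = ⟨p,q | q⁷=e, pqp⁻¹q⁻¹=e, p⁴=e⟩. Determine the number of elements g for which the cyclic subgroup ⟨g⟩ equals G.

G is cyclic of order 28. An element generates G iff its order is 28, and a cyclic group of order 28 has exactly φ(28) = 12 such elements.

Answer: 12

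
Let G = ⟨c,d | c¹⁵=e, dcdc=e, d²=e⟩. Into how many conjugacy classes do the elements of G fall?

The conjugacy classes (representative and size) are:
  [e] (size 1), [c¹⁴] (size 2), [c²] (size 2), [c³] (size 2), [c⁴] (size 2), [c¹⁰] (size 2), [c⁹] (size 2), [c⁷] (size 2), [c¹³d] (size 15).
Class equation: 1 + 2 + 2 + 2 + 2 + 2 + 2 + 2 + 15 = 30 = |G|. So G has 9 conjugacy classes.

Answer: 9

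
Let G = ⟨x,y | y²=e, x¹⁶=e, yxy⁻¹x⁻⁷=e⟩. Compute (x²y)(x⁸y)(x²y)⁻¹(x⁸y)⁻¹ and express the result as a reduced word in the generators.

[(x²y), (x⁸y)] = (x²y)·(x⁸y)·(x²y)⁻¹·(x⁸y)⁻¹.
  (x²y) · (x⁸y) = x¹⁰
  (x¹⁰) · (x²y) = x¹²y
  (x¹²y) · (x⁸y) = x⁴

Answer: x⁴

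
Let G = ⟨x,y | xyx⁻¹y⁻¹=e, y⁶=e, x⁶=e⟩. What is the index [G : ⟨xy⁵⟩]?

First find ord(xy⁵) by computing successive powers:
  (xy⁵)¹ = xy⁵, (xy⁵)² = x²y⁴, (xy⁵)³ = x³y³, (xy⁵)⁴ = x⁴y², (xy⁵)⁵ = x⁵y, (xy⁵)⁶ = e.
So |⟨xy⁵⟩| = ord(xy⁵) = 6. With |G| = 36, by Lagrange [G : ⟨xy⁵⟩] = 36/6 = 6.

Answer: 6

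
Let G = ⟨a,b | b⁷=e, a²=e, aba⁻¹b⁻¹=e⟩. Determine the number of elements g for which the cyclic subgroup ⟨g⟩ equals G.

G is cyclic of order 14. An element generates G iff its order is 14, and a cyclic group of order 14 has exactly φ(14) = 6 such elements.

Answer: 6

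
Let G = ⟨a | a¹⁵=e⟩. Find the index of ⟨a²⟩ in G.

First find ord(a²) by computing successive powers:
  (a²)¹ = a², (a²)² = a⁴, (a²)³ = a⁶, (a²)⁴ = a⁸, (a²)⁵ = a¹⁰, (a²)⁶ = a¹², (a²)⁷ = a¹⁴, (a²)⁸ = a, (a²)⁹ = a³, (a²)¹⁰ = a⁵, (a²)¹¹ = a⁷, (a²)¹² = a⁹, (a²)¹³ = a¹¹, (a²)¹⁴ = a¹³, (a²)¹⁵ = e.
So |⟨a²⟩| = ord(a²) = 15. With |G| = 15, by Lagrange [G : ⟨a²⟩] = 15/15 = 1.

Answer: 1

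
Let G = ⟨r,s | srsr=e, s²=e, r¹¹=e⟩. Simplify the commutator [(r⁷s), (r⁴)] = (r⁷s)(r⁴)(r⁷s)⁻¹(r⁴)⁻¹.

[(r⁷s), (r⁴)] = (r⁷s)·(r⁴)·(r⁷s)⁻¹·(r⁴)⁻¹.
  (r⁷s) · (r⁴) = r³s
  (r³s) · (r⁷s) = r⁷
  (r⁷) · (r⁷) = r³

Answer: r³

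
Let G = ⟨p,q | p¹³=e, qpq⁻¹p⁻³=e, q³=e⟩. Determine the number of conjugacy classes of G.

The conjugacy classes (representative and size) are:
  [e] (size 1), [p] (size 3), [p⁵] (size 3), [p¹⁰] (size 3), [p⁸] (size 3), [p¹⁰q] (size 13), [p⁷q²] (size 13).
Class equation: 1 + 3 + 3 + 3 + 3 + 13 + 13 = 39 = |G|. So G has 7 conjugacy classes.

Answer: 7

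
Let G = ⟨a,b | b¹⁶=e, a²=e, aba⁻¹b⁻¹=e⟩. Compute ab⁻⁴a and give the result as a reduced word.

Multiply left to right, reducing at each step:
  a · b⁻⁴ = ab¹²
  (ab¹²) · a = b¹²

Answer: b¹²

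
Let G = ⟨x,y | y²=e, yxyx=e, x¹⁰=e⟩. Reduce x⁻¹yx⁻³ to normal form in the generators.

Multiply left to right, reducing at each step:
  (x⁹) · y = x⁹y
  (x⁹y) · x⁻³ = x²y

Answer: x²y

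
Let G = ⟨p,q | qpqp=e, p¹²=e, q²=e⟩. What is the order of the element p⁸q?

Compute successive powers until reaching e:
  (p⁸q)¹ = p⁸q, (p⁸q)² = e.
The smallest positive k with (p⁸q)ᵏ = e is 2.

Answer: 2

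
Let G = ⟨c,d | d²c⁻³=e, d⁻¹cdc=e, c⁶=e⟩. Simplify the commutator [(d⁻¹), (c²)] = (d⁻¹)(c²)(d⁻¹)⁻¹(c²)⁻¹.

[(d⁻¹), (c²)] = (d⁻¹)·(c²)·(d⁻¹)⁻¹·(c²)⁻¹.
  (d⁻¹) · (c²) = cd
  (cd) · d = c⁴
  (c⁴) · (c⁴) = c²

Answer: c²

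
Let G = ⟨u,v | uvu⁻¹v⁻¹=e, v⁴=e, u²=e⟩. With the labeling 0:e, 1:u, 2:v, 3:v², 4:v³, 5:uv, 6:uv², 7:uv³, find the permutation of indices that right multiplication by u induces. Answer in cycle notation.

(0 1)(2 5)(3 6)(4 7)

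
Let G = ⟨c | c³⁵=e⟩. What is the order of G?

G is generated by a single element, so G is cyclic. The relator gives c³⁵ = e and no smaller power is forced to be e, so the 35 powers {c, e, c², c³, c⁴, c⁵, c⁶, c⁷, c⁸, c⁹, c²², c²³, c²¹, c²⁰, c²⁴, c²⁵, c²⁶, c²⁷, c²⁸, c²⁹, c³², c³³, c³¹, c³⁰, c³⁴, c¹², c¹³, c¹¹, c¹⁰, c¹⁴, c¹⁵, c¹⁶, c¹⁷, c¹⁸, c¹⁹} are distinct. Hence |G| = 35.

Answer: 35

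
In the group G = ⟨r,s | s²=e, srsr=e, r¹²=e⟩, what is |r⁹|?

Compute successive powers until reaching e:
  (r⁹)¹ = r⁹, (r⁹)² = r⁶, (r⁹)³ = r³, (r⁹)⁴ = e.
The smallest positive k with (r⁹)ᵏ = e is 4.

Answer: 4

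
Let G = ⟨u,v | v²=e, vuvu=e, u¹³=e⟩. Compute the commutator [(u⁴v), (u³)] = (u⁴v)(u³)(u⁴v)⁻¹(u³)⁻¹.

[(u⁴v), (u³)] = (u⁴v)·(u³)·(u⁴v)⁻¹·(u³)⁻¹.
  (u⁴v) · (u³) = uv
  (uv) · (u⁴v) = u¹⁰
  (u¹⁰) · (u¹⁰) = u⁷

Answer: u⁷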